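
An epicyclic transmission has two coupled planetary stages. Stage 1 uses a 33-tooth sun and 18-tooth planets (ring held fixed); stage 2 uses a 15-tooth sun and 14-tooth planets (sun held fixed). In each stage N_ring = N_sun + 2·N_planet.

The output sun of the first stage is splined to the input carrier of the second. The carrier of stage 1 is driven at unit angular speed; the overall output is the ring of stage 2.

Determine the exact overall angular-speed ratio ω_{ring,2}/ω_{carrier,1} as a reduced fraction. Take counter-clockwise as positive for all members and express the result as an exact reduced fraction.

1972/473

Stage 1: N_ring = 33 + 2·18 = 69
Stage 1: 33(ω_s−ω_c) = −69(ω_r−ω_c),  ω_r=0, ω_c=1
Stage 1: ω_s = 1 − (69/33)(0−1) = 34/11
  ⇒ ω_s¹/ω_c¹ = 34/11
Stage 2: N_ring = 15 + 2·14 = 43
Stage 2: 15(ω_s−ω_c) = −43(ω_r−ω_c),  ω_s=0, ω_c=1
Stage 2: ω_r = 1 − (15/43)(0−1) = 58/43
  ⇒ ω_r²/ω_c² = 58/43
Coupling ω_c² = ω_s¹ ⇒ overall = 34/11 × 58/43 = 1972/473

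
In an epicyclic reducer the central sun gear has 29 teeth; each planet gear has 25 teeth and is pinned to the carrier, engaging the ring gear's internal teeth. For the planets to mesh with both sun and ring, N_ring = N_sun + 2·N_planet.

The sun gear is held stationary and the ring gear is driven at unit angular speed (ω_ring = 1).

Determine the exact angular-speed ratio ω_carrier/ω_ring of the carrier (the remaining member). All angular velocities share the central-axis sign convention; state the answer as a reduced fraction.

79/108

N_ring = 29 + 2·25 = 79
29(ω_s−ω_c) = −79(ω_r−ω_c),  ω_s=0, ω_r=1
29(0−ω_c) = −79(1−ω_c)  ⇒  108ω_c = 79  ⇒  ω_c = 79/108
ω_c/ω_r = 79/108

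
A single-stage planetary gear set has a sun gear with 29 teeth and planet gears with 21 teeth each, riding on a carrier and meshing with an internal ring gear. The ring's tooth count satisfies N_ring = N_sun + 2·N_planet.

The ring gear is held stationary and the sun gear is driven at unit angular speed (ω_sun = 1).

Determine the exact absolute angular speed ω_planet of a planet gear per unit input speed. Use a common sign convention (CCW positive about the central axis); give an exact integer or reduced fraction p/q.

-29/42

N_ring = 29 + 2·21 = 71
29(ω_s−ω_c) = −71(ω_r−ω_c),  ω_r=0, ω_s=1
29(1−ω_c) = −71(0−ω_c)  ⇒  100ω_c = 29  ⇒  ω_c = 29/100
sun–planet: 29·(1−29/100) = −21·(ω_p−ω_c)  ⇒  ω_p−ω_c = −(29/21)·(71/100) = -2059/2100
ω_p = 29/100 − 2059/2100 = -29/42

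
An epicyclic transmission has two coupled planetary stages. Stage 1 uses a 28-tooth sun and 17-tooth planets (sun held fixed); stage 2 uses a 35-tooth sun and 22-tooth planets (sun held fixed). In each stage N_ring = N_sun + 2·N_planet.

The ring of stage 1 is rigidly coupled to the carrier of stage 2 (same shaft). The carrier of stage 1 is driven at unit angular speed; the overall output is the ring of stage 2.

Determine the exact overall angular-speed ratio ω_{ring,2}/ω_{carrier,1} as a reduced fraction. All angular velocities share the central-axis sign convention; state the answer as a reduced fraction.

5130/2449

Stage 1: N_ring = 28 + 2·17 = 62
Stage 1: 28(ω_s−ω_c) = −62(ω_r−ω_c),  ω_s=0, ω_c=1
Stage 1: ω_r = 1 − (28/62)(0−1) = 45/31
  ⇒ ω_r¹/ω_c¹ = 45/31
Stage 2: N_ring = 35 + 2·22 = 79
Stage 2: 35(ω_s−ω_c) = −79(ω_r−ω_c),  ω_s=0, ω_c=1
Stage 2: ω_r = 1 − (35/79)(0−1) = 114/79
  ⇒ ω_r²/ω_c² = 114/79
Coupling ω_c² = ω_r¹ ⇒ overall = 45/31 × 114/79 = 5130/2449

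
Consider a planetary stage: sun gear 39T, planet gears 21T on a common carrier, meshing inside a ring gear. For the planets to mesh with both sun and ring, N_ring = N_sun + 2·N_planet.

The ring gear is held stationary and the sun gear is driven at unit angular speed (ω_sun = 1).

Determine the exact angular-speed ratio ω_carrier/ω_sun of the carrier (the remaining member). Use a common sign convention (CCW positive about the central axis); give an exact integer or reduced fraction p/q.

N_ring = 39 + 2·21 = 81
39(ω_s−ω_c) = −81(ω_r−ω_c),  ω_r=0, ω_s=1
39(1−ω_c) = −81(0−ω_c)  ⇒  120ω_c = 39  ⇒  ω_c = 13/40
ω_c/ω_s = 13/40

13/40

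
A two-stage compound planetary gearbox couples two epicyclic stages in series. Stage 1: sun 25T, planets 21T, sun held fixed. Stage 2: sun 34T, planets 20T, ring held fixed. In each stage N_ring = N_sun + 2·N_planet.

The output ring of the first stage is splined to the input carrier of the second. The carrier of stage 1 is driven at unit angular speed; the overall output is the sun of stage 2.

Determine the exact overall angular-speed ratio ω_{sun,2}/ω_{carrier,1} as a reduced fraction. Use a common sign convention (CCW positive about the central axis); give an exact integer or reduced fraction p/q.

Stage 1: N_ring = 25 + 2·21 = 67
Stage 1: 25(ω_s−ω_c) = −67(ω_r−ω_c),  ω_s=0, ω_c=1
Stage 1: ω_r = 1 − (25/67)(0−1) = 92/67
  ⇒ ω_r¹/ω_c¹ = 92/67
Stage 2: N_ring = 34 + 2·20 = 74
Stage 2: 34(ω_s−ω_c) = −74(ω_r−ω_c),  ω_r=0, ω_c=1
Stage 2: ω_s = 1 − (74/34)(0−1) = 54/17
  ⇒ ω_s²/ω_c² = 54/17
Coupling ω_c² = ω_r¹ ⇒ overall = 92/67 × 54/17 = 4968/1139

4968/1139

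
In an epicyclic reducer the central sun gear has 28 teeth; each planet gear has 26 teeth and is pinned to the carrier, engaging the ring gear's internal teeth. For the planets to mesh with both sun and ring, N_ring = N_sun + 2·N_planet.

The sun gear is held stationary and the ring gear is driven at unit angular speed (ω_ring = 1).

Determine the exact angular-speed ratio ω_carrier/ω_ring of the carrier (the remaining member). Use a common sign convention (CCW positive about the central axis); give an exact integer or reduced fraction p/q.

20/27

N_ring = 28 + 2·26 = 80
28(ω_s−ω_c) = −80(ω_r−ω_c),  ω_s=0, ω_r=1
28(0−ω_c) = −80(1−ω_c)  ⇒  108ω_c = 80  ⇒  ω_c = 20/27
ω_c/ω_r = 20/27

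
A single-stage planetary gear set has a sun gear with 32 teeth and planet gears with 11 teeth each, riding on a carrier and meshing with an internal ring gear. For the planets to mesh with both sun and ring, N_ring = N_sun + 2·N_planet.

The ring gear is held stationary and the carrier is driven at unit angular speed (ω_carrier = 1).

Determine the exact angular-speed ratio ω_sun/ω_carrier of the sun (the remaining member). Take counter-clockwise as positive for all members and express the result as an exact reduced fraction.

43/16

N_ring = 32 + 2·11 = 54
32(ω_s−ω_c) = −54(ω_r−ω_c),  ω_r=0, ω_c=1
ω_s = 1 − (54/32)(0−1) = 43/16
ω_s/ω_c = 43/16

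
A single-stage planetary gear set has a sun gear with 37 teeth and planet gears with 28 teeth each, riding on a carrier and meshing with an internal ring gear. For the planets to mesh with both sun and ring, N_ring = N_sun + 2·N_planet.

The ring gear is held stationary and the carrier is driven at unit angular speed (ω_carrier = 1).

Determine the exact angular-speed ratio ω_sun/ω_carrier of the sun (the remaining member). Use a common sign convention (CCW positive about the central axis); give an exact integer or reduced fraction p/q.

130/37

N_ring = 37 + 2·28 = 93
37(ω_s−ω_c) = −93(ω_r−ω_c),  ω_r=0, ω_c=1
ω_s = 1 − (93/37)(0−1) = 130/37
ω_s/ω_c = 130/37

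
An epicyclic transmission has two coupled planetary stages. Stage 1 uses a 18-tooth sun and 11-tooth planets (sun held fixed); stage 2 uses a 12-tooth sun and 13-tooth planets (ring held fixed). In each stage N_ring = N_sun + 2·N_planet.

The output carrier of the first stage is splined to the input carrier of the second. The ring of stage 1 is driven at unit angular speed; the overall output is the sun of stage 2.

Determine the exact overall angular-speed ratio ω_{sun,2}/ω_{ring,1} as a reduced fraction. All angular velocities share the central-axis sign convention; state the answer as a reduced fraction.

250/87

Stage 1: N_ring = 18 + 2·11 = 40
Stage 1: 18(ω_s−ω_c) = −40(ω_r−ω_c),  ω_s=0, ω_r=1
Stage 1: 18(0−ω_c) = −40(1−ω_c)  ⇒  58ω_c = 40  ⇒  ω_c = 20/29
  ⇒ ω_c¹/ω_r¹ = 20/29
Stage 2: N_ring = 12 + 2·13 = 38
Stage 2: 12(ω_s−ω_c) = −38(ω_r−ω_c),  ω_r=0, ω_c=1
Stage 2: ω_s = 1 − (38/12)(0−1) = 25/6
  ⇒ ω_s²/ω_c² = 25/6
Coupling ω_c² = ω_c¹ ⇒ overall = 20/29 × 25/6 = 250/87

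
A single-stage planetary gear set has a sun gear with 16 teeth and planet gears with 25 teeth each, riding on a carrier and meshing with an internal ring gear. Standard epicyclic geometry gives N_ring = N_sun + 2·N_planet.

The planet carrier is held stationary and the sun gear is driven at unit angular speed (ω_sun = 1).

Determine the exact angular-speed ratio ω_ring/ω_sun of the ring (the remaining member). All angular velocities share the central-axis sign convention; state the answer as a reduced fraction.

-8/33

N_ring = 16 + 2·25 = 66
16(ω_s−ω_c) = −66(ω_r−ω_c),  ω_c=0, ω_s=1
ω_r = 0 − (16/66)(1−0) = -8/33
ω_r/ω_s = -8/33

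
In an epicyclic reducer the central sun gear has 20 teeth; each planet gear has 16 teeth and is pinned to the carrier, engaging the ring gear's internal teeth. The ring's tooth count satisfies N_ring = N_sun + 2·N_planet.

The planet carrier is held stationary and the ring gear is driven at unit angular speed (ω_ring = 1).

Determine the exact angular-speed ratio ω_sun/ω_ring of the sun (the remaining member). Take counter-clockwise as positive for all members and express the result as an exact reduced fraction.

-13/5

N_ring = 20 + 2·16 = 52
20(ω_s−ω_c) = −52(ω_r−ω_c),  ω_c=0, ω_r=1
ω_s = 0 − (52/20)(1−0) = -13/5
ω_s/ω_r = -13/5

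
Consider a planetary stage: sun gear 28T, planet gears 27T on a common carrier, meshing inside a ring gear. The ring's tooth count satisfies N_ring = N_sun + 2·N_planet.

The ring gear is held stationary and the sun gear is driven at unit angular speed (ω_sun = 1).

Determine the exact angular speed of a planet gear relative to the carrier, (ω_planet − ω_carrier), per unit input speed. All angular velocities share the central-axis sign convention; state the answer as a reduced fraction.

-1148/1485

N_ring = 28 + 2·27 = 82
28(ω_s−ω_c) = −82(ω_r−ω_c),  ω_r=0, ω_s=1
28(1−ω_c) = −82(0−ω_c)  ⇒  110ω_c = 28  ⇒  ω_c = 14/55
sun–planet: 28·(1−14/55) = −27·(ω_p−ω_c)  ⇒  ω_p−ω_c = −(28/27)·(41/55) = -1148/1485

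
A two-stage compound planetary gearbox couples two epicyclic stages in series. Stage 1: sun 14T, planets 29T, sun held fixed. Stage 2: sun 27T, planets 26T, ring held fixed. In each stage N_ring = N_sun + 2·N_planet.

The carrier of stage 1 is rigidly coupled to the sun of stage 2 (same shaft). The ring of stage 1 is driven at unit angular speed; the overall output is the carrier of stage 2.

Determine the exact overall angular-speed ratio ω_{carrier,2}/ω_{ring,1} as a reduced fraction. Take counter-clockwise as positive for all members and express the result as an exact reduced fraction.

Stage 1: N_ring = 14 + 2·29 = 72
Stage 1: 14(ω_s−ω_c) = −72(ω_r−ω_c),  ω_s=0, ω_r=1
Stage 1: 14(0−ω_c) = −72(1−ω_c)  ⇒  86ω_c = 72  ⇒  ω_c = 36/43
  ⇒ ω_c¹/ω_r¹ = 36/43
Stage 2: N_ring = 27 + 2·26 = 79
Stage 2: 27(ω_s−ω_c) = −79(ω_r−ω_c),  ω_r=0, ω_s=1
Stage 2: 27(1−ω_c) = −79(0−ω_c)  ⇒  106ω_c = 27  ⇒  ω_c = 27/106
  ⇒ ω_c²/ω_s² = 27/106
Coupling ω_s² = ω_c¹ ⇒ overall = 36/43 × 27/106 = 486/2279

486/2279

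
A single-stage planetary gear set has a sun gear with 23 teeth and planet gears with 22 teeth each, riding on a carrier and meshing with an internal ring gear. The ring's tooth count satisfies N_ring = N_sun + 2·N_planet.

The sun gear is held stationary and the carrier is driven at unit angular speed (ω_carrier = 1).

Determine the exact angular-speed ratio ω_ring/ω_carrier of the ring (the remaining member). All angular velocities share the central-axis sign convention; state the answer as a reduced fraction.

N_ring = 23 + 2·22 = 67
23(ω_s−ω_c) = −67(ω_r−ω_c),  ω_s=0, ω_c=1
ω_r = 1 − (23/67)(0−1) = 90/67
ω_r/ω_c = 90/67

90/67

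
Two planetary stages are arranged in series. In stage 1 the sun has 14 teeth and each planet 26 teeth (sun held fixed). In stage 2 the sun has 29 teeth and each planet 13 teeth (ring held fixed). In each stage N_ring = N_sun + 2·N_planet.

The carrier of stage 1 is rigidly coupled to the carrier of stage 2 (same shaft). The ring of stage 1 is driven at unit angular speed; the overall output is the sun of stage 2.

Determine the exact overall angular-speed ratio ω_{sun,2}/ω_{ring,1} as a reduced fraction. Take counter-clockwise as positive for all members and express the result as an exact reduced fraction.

693/290

Stage 1: N_ring = 14 + 2·26 = 66
Stage 1: 14(ω_s−ω_c) = −66(ω_r−ω_c),  ω_s=0, ω_r=1
Stage 1: 14(0−ω_c) = −66(1−ω_c)  ⇒  80ω_c = 66  ⇒  ω_c = 33/40
  ⇒ ω_c¹/ω_r¹ = 33/40
Stage 2: N_ring = 29 + 2·13 = 55
Stage 2: 29(ω_s−ω_c) = −55(ω_r−ω_c),  ω_r=0, ω_c=1
Stage 2: ω_s = 1 − (55/29)(0−1) = 84/29
  ⇒ ω_s²/ω_c² = 84/29
Coupling ω_c² = ω_c¹ ⇒ overall = 33/40 × 84/29 = 693/290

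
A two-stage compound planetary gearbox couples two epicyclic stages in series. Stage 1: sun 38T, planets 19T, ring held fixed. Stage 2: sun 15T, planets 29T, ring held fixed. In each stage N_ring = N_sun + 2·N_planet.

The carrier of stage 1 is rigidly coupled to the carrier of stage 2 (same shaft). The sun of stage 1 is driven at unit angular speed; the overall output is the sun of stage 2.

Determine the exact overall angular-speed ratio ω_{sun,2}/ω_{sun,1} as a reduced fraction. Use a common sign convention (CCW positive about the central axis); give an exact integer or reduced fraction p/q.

Stage 1: N_ring = 38 + 2·19 = 76
Stage 1: 38(ω_s−ω_c) = −76(ω_r−ω_c),  ω_r=0, ω_s=1
Stage 1: 38(1−ω_c) = −76(0−ω_c)  ⇒  114ω_c = 38  ⇒  ω_c = 1/3
  ⇒ ω_c¹/ω_s¹ = 1/3
Stage 2: N_ring = 15 + 2·29 = 73
Stage 2: 15(ω_s−ω_c) = −73(ω_r−ω_c),  ω_r=0, ω_c=1
Stage 2: ω_s = 1 − (73/15)(0−1) = 88/15
  ⇒ ω_s²/ω_c² = 88/15
Coupling ω_c² = ω_c¹ ⇒ overall = 1/3 × 88/15 = 88/45

88/45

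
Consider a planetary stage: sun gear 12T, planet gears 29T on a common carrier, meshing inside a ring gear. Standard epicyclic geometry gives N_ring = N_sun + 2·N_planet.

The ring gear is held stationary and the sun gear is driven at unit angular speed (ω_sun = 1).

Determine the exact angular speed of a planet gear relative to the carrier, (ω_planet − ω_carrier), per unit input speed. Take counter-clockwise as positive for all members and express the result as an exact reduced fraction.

-420/1189

N_ring = 12 + 2·29 = 70
12(ω_s−ω_c) = −70(ω_r−ω_c),  ω_r=0, ω_s=1
12(1−ω_c) = −70(0−ω_c)  ⇒  82ω_c = 12  ⇒  ω_c = 6/41
sun–planet: 12·(1−6/41) = −29·(ω_p−ω_c)  ⇒  ω_p−ω_c = −(12/29)·(35/41) = -420/1189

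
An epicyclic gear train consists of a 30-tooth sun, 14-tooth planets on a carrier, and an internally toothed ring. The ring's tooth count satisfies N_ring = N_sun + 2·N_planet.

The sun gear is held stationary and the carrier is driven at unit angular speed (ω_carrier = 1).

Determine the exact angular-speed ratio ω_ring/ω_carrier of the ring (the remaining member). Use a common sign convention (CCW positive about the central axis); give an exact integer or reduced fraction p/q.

N_ring = 30 + 2·14 = 58
30(ω_s−ω_c) = −58(ω_r−ω_c),  ω_s=0, ω_c=1
ω_r = 1 − (30/58)(0−1) = 44/29
ω_r/ω_c = 44/29

44/29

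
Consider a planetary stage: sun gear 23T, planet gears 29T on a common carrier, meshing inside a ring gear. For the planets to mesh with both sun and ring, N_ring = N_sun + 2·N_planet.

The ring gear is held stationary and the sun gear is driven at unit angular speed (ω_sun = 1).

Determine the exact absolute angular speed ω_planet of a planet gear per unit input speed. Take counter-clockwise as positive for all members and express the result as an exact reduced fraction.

-23/58

N_ring = 23 + 2·29 = 81
23(ω_s−ω_c) = −81(ω_r−ω_c),  ω_r=0, ω_s=1
23(1−ω_c) = −81(0−ω_c)  ⇒  104ω_c = 23  ⇒  ω_c = 23/104
sun–planet: 23·(1−23/104) = −29·(ω_p−ω_c)  ⇒  ω_p−ω_c = −(23/29)·(81/104) = -1863/3016
ω_p = 23/104 − 1863/3016 = -23/58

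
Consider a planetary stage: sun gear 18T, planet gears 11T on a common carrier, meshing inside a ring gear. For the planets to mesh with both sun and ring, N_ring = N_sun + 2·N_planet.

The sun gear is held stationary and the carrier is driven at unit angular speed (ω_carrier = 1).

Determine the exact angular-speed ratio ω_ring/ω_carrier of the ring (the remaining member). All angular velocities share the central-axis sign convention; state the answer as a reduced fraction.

29/20

N_ring = 18 + 2·11 = 40
18(ω_s−ω_c) = −40(ω_r−ω_c),  ω_s=0, ω_c=1
ω_r = 1 − (18/40)(0−1) = 29/20
ω_r/ω_c = 29/20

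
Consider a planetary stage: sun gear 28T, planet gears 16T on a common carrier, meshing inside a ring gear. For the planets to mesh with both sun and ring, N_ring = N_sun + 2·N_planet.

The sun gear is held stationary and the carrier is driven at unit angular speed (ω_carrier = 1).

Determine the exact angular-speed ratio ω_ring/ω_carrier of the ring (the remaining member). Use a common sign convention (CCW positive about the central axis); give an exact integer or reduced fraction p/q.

N_ring = 28 + 2·16 = 60
28(ω_s−ω_c) = −60(ω_r−ω_c),  ω_s=0, ω_c=1
ω_r = 1 − (28/60)(0−1) = 22/15
ω_r/ω_c = 22/15

22/15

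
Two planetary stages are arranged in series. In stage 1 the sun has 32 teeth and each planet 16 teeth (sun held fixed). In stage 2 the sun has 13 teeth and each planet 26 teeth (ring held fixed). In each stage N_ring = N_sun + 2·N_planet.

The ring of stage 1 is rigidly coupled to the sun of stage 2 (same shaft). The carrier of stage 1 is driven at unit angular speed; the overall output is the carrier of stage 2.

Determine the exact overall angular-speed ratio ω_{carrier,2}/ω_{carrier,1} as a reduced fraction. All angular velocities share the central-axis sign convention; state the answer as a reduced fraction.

Stage 1: N_ring = 32 + 2·16 = 64
Stage 1: 32(ω_s−ω_c) = −64(ω_r−ω_c),  ω_s=0, ω_c=1
Stage 1: ω_r = 1 − (32/64)(0−1) = 3/2
  ⇒ ω_r¹/ω_c¹ = 3/2
Stage 2: N_ring = 13 + 2·26 = 65
Stage 2: 13(ω_s−ω_c) = −65(ω_r−ω_c),  ω_r=0, ω_s=1
Stage 2: 13(1−ω_c) = −65(0−ω_c)  ⇒  78ω_c = 13  ⇒  ω_c = 1/6
  ⇒ ω_c²/ω_s² = 1/6
Coupling ω_s² = ω_r¹ ⇒ overall = 3/2 × 1/6 = 1/4

1/4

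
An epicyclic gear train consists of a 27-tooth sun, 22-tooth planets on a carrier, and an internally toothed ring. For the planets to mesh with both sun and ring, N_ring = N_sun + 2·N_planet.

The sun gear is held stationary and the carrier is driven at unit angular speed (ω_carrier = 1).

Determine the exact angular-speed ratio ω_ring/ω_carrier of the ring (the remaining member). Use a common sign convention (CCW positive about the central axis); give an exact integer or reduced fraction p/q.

N_ring = 27 + 2·22 = 71
27(ω_s−ω_c) = −71(ω_r−ω_c),  ω_s=0, ω_c=1
ω_r = 1 − (27/71)(0−1) = 98/71
ω_r/ω_c = 98/71

98/71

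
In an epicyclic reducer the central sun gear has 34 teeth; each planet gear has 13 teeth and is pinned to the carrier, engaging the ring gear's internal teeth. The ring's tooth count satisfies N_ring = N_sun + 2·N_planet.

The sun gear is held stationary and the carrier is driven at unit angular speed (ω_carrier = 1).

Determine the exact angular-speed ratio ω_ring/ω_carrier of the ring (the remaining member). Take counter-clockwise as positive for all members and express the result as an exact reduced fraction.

N_ring = 34 + 2·13 = 60
34(ω_s−ω_c) = −60(ω_r−ω_c),  ω_s=0, ω_c=1
ω_r = 1 − (34/60)(0−1) = 47/30
ω_r/ω_c = 47/30

47/30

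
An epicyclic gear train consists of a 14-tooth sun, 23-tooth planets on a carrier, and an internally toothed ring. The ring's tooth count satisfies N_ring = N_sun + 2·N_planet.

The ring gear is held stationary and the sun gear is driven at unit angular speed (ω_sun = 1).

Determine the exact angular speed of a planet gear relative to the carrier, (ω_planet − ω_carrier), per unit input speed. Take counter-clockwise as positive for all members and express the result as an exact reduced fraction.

-420/851

N_ring = 14 + 2·23 = 60
14(ω_s−ω_c) = −60(ω_r−ω_c),  ω_r=0, ω_s=1
14(1−ω_c) = −60(0−ω_c)  ⇒  74ω_c = 14  ⇒  ω_c = 7/37
sun–planet: 14·(1−7/37) = −23·(ω_p−ω_c)  ⇒  ω_p−ω_c = −(14/23)·(30/37) = -420/851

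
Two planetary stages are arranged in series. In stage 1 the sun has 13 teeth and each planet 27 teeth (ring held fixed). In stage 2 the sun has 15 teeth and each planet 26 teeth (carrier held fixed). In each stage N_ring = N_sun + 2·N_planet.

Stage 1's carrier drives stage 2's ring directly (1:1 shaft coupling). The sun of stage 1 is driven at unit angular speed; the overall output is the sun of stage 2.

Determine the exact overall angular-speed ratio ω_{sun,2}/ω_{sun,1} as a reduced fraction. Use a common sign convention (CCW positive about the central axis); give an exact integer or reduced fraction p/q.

Stage 1: N_ring = 13 + 2·27 = 67
Stage 1: 13(ω_s−ω_c) = −67(ω_r−ω_c),  ω_r=0, ω_s=1
Stage 1: 13(1−ω_c) = −67(0−ω_c)  ⇒  80ω_c = 13  ⇒  ω_c = 13/80
  ⇒ ω_c¹/ω_s¹ = 13/80
Stage 2: N_ring = 15 + 2·26 = 67
Stage 2: 15(ω_s−ω_c) = −67(ω_r−ω_c),  ω_c=0, ω_r=1
Stage 2: ω_s = 0 − (67/15)(1−0) = -67/15
  ⇒ ω_s²/ω_r² = -67/15
Coupling ω_r² = ω_c¹ ⇒ overall = 13/80 × -67/15 = -871/1200

-871/1200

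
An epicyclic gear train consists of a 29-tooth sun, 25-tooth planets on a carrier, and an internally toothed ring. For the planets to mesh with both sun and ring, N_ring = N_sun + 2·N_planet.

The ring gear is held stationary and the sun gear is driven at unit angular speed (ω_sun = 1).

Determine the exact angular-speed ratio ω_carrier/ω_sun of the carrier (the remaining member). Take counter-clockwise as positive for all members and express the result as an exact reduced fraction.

29/108

N_ring = 29 + 2·25 = 79
29(ω_s−ω_c) = −79(ω_r−ω_c),  ω_r=0, ω_s=1
29(1−ω_c) = −79(0−ω_c)  ⇒  108ω_c = 29  ⇒  ω_c = 29/108
ω_c/ω_s = 29/108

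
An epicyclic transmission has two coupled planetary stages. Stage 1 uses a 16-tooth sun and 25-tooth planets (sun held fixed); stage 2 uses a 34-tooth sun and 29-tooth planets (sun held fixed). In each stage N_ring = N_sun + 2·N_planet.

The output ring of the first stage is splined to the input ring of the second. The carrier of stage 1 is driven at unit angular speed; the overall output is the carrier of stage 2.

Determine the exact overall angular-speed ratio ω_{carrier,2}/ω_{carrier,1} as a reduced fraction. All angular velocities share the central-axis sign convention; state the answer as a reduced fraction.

Stage 1: N_ring = 16 + 2·25 = 66
Stage 1: 16(ω_s−ω_c) = −66(ω_r−ω_c),  ω_s=0, ω_c=1
Stage 1: ω_r = 1 − (16/66)(0−1) = 41/33
  ⇒ ω_r¹/ω_c¹ = 41/33
Stage 2: N_ring = 34 + 2·29 = 92
Stage 2: 34(ω_s−ω_c) = −92(ω_r−ω_c),  ω_s=0, ω_r=1
Stage 2: 34(0−ω_c) = −92(1−ω_c)  ⇒  126ω_c = 92  ⇒  ω_c = 46/63
  ⇒ ω_c²/ω_r² = 46/63
Coupling ω_r² = ω_r¹ ⇒ overall = 41/33 × 46/63 = 1886/2079

1886/2079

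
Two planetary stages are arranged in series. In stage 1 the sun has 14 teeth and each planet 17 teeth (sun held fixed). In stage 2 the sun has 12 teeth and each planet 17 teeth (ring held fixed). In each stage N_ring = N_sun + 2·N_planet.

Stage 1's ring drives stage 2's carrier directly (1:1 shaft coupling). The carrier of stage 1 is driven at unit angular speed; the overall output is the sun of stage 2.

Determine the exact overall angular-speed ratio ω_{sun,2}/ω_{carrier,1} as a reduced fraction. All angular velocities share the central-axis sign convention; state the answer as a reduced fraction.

899/144

Stage 1: N_ring = 14 + 2·17 = 48
Stage 1: 14(ω_s−ω_c) = −48(ω_r−ω_c),  ω_s=0, ω_c=1
Stage 1: ω_r = 1 − (14/48)(0−1) = 31/24
  ⇒ ω_r¹/ω_c¹ = 31/24
Stage 2: N_ring = 12 + 2·17 = 46
Stage 2: 12(ω_s−ω_c) = −46(ω_r−ω_c),  ω_r=0, ω_c=1
Stage 2: ω_s = 1 − (46/12)(0−1) = 29/6
  ⇒ ω_s²/ω_c² = 29/6
Coupling ω_c² = ω_r¹ ⇒ overall = 31/24 × 29/6 = 899/144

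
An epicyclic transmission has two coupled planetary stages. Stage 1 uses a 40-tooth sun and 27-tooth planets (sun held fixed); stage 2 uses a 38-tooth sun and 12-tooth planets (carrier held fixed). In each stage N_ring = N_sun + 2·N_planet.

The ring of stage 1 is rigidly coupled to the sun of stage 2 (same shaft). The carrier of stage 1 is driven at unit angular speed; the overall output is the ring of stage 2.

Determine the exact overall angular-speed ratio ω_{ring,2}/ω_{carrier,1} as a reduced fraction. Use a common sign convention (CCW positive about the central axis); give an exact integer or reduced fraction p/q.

Stage 1: N_ring = 40 + 2·27 = 94
Stage 1: 40(ω_s−ω_c) = −94(ω_r−ω_c),  ω_s=0, ω_c=1
Stage 1: ω_r = 1 − (40/94)(0−1) = 67/47
  ⇒ ω_r¹/ω_c¹ = 67/47
Stage 2: N_ring = 38 + 2·12 = 62
Stage 2: 38(ω_s−ω_c) = −62(ω_r−ω_c),  ω_c=0, ω_s=1
Stage 2: ω_r = 0 − (38/62)(1−0) = -19/31
  ⇒ ω_r²/ω_s² = -19/31
Coupling ω_s² = ω_r¹ ⇒ overall = 67/47 × -19/31 = -1273/1457

-1273/1457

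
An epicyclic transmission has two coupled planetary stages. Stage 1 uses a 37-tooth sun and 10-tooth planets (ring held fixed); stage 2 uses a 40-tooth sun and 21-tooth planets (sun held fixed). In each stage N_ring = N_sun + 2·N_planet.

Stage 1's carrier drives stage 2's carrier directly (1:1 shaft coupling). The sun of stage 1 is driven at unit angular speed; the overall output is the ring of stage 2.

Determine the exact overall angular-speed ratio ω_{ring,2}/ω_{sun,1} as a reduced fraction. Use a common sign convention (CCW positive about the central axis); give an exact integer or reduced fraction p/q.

2257/3854

Stage 1: N_ring = 37 + 2·10 = 57
Stage 1: 37(ω_s−ω_c) = −57(ω_r−ω_c),  ω_r=0, ω_s=1
Stage 1: 37(1−ω_c) = −57(0−ω_c)  ⇒  94ω_c = 37  ⇒  ω_c = 37/94
  ⇒ ω_c¹/ω_s¹ = 37/94
Stage 2: N_ring = 40 + 2·21 = 82
Stage 2: 40(ω_s−ω_c) = −82(ω_r−ω_c),  ω_s=0, ω_c=1
Stage 2: ω_r = 1 − (40/82)(0−1) = 61/41
  ⇒ ω_r²/ω_c² = 61/41
Coupling ω_c² = ω_c¹ ⇒ overall = 37/94 × 61/41 = 2257/3854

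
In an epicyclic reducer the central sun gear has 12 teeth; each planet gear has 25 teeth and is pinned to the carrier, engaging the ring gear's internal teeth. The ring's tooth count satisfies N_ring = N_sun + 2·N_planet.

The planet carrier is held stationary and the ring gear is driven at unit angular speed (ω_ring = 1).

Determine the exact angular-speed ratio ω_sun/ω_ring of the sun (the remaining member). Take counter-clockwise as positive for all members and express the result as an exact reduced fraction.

N_ring = 12 + 2·25 = 62
12(ω_s−ω_c) = −62(ω_r−ω_c),  ω_c=0, ω_r=1
ω_s = 0 − (62/12)(1−0) = -31/6
ω_s/ω_r = -31/6

-31/6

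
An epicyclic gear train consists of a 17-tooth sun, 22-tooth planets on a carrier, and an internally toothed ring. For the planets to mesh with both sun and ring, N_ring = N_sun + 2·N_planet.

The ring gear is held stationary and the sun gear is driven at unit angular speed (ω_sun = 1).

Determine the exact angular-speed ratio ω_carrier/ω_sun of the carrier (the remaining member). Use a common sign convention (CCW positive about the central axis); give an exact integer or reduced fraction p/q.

17/78

N_ring = 17 + 2·22 = 61
17(ω_s−ω_c) = −61(ω_r−ω_c),  ω_r=0, ω_s=1
17(1−ω_c) = −61(0−ω_c)  ⇒  78ω_c = 17  ⇒  ω_c = 17/78
ω_c/ω_s = 17/78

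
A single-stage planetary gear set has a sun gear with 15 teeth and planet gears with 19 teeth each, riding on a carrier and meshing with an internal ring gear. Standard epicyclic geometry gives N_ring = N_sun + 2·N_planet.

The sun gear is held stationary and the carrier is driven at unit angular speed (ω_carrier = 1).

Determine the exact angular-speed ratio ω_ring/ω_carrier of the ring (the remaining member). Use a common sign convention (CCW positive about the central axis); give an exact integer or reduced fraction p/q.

N_ring = 15 + 2·19 = 53
15(ω_s−ω_c) = −53(ω_r−ω_c),  ω_s=0, ω_c=1
ω_r = 1 − (15/53)(0−1) = 68/53
ω_r/ω_c = 68/53

68/53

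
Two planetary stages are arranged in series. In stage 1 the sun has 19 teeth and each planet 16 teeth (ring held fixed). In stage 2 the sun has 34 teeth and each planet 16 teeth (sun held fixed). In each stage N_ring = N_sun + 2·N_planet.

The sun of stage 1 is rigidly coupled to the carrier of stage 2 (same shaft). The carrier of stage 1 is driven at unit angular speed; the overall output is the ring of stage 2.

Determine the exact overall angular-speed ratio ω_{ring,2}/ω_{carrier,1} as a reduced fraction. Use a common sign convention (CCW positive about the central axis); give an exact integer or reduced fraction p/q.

3500/627

Stage 1: N_ring = 19 + 2·16 = 51
Stage 1: 19(ω_s−ω_c) = −51(ω_r−ω_c),  ω_r=0, ω_c=1
Stage 1: ω_s = 1 − (51/19)(0−1) = 70/19
  ⇒ ω_s¹/ω_c¹ = 70/19
Stage 2: N_ring = 34 + 2·16 = 66
Stage 2: 34(ω_s−ω_c) = −66(ω_r−ω_c),  ω_s=0, ω_c=1
Stage 2: ω_r = 1 − (34/66)(0−1) = 50/33
  ⇒ ω_r²/ω_c² = 50/33
Coupling ω_c² = ω_s¹ ⇒ overall = 70/19 × 50/33 = 3500/627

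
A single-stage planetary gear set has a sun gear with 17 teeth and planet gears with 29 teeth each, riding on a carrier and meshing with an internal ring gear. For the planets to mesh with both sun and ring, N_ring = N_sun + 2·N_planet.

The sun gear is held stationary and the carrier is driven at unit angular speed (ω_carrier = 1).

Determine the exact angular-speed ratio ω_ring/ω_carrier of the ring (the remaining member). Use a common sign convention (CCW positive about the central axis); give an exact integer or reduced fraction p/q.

92/75

N_ring = 17 + 2·29 = 75
17(ω_s−ω_c) = −75(ω_r−ω_c),  ω_s=0, ω_c=1
ω_r = 1 − (17/75)(0−1) = 92/75
ω_r/ω_c = 92/75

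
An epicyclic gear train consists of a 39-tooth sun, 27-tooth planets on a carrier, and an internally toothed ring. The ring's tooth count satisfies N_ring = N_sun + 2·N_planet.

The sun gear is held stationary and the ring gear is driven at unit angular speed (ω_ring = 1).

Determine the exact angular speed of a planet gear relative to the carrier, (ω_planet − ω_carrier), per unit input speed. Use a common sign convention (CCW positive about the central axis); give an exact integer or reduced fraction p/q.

403/396

N_ring = 39 + 2·27 = 93
39(ω_s−ω_c) = −93(ω_r−ω_c),  ω_s=0, ω_r=1
39(0−ω_c) = −93(1−ω_c)  ⇒  132ω_c = 93  ⇒  ω_c = 31/44
sun–planet: 39·(0−31/44) = −27·(ω_p−ω_c)  ⇒  ω_p−ω_c = −(39/27)·(-31/44) = 403/396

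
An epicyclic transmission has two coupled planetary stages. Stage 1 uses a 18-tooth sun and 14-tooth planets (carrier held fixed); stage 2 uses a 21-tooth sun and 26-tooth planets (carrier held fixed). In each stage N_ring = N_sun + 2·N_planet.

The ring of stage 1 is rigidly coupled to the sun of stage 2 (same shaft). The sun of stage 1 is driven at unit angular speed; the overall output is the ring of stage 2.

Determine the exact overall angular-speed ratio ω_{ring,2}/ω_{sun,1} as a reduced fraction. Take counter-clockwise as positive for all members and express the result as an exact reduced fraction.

189/1679

Stage 1: N_ring = 18 + 2·14 = 46
Stage 1: 18(ω_s−ω_c) = −46(ω_r−ω_c),  ω_c=0, ω_s=1
Stage 1: ω_r = 0 − (18/46)(1−0) = -9/23
  ⇒ ω_r¹/ω_s¹ = -9/23
Stage 2: N_ring = 21 + 2·26 = 73
Stage 2: 21(ω_s−ω_c) = −73(ω_r−ω_c),  ω_c=0, ω_s=1
Stage 2: ω_r = 0 − (21/73)(1−0) = -21/73
  ⇒ ω_r²/ω_s² = -21/73
Coupling ω_s² = ω_r¹ ⇒ overall = -9/23 × -21/73 = 189/1679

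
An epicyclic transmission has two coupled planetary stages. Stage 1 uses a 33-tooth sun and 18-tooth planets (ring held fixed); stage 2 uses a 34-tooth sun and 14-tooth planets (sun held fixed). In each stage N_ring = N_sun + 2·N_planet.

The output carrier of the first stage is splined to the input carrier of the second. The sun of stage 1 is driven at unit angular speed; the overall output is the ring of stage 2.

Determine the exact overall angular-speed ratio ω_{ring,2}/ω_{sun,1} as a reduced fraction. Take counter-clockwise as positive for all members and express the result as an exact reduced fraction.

264/527

Stage 1: N_ring = 33 + 2·18 = 69
Stage 1: 33(ω_s−ω_c) = −69(ω_r−ω_c),  ω_r=0, ω_s=1
Stage 1: 33(1−ω_c) = −69(0−ω_c)  ⇒  102ω_c = 33  ⇒  ω_c = 11/34
  ⇒ ω_c¹/ω_s¹ = 11/34
Stage 2: N_ring = 34 + 2·14 = 62
Stage 2: 34(ω_s−ω_c) = −62(ω_r−ω_c),  ω_s=0, ω_c=1
Stage 2: ω_r = 1 − (34/62)(0−1) = 48/31
  ⇒ ω_r²/ω_c² = 48/31
Coupling ω_c² = ω_c¹ ⇒ overall = 11/34 × 48/31 = 264/527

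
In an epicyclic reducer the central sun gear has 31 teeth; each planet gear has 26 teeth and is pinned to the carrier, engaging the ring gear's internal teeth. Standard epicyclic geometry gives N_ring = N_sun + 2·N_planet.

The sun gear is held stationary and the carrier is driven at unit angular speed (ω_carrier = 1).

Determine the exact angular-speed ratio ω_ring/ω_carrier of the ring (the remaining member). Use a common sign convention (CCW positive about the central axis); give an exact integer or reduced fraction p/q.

N_ring = 31 + 2·26 = 83
31(ω_s−ω_c) = −83(ω_r−ω_c),  ω_s=0, ω_c=1
ω_r = 1 − (31/83)(0−1) = 114/83
ω_r/ω_c = 114/83

114/83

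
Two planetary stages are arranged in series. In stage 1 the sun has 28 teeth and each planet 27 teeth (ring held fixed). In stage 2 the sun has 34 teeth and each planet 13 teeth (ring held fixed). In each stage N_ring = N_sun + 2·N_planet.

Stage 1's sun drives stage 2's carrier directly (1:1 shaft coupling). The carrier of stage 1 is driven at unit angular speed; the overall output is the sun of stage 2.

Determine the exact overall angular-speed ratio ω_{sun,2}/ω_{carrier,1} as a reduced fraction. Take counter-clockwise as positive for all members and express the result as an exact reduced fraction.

2585/238

Stage 1: N_ring = 28 + 2·27 = 82
Stage 1: 28(ω_s−ω_c) = −82(ω_r−ω_c),  ω_r=0, ω_c=1
Stage 1: ω_s = 1 − (82/28)(0−1) = 55/14
  ⇒ ω_s¹/ω_c¹ = 55/14
Stage 2: N_ring = 34 + 2·13 = 60
Stage 2: 34(ω_s−ω_c) = −60(ω_r−ω_c),  ω_r=0, ω_c=1
Stage 2: ω_s = 1 − (60/34)(0−1) = 47/17
  ⇒ ω_s²/ω_c² = 47/17
Coupling ω_c² = ω_s¹ ⇒ overall = 55/14 × 47/17 = 2585/238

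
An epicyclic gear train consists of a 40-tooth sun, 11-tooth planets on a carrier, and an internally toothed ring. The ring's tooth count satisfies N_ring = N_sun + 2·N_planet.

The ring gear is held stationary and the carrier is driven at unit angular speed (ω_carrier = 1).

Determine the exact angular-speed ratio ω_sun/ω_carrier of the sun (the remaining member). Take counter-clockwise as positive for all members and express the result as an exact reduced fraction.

51/20

N_ring = 40 + 2·11 = 62
40(ω_s−ω_c) = −62(ω_r−ω_c),  ω_r=0, ω_c=1
ω_s = 1 − (62/40)(0−1) = 51/20
ω_s/ω_c = 51/20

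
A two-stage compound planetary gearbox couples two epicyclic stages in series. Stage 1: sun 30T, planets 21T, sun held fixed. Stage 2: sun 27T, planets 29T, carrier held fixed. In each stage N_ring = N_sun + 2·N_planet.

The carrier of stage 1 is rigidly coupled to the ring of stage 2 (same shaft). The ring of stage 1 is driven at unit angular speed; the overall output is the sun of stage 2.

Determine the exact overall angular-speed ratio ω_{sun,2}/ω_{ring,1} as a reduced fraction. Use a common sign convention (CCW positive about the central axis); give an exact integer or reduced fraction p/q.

-20/9

Stage 1: N_ring = 30 + 2·21 = 72
Stage 1: 30(ω_s−ω_c) = −72(ω_r−ω_c),  ω_s=0, ω_r=1
Stage 1: 30(0−ω_c) = −72(1−ω_c)  ⇒  102ω_c = 72  ⇒  ω_c = 12/17
  ⇒ ω_c¹/ω_r¹ = 12/17
Stage 2: N_ring = 27 + 2·29 = 85
Stage 2: 27(ω_s−ω_c) = −85(ω_r−ω_c),  ω_c=0, ω_r=1
Stage 2: ω_s = 0 − (85/27)(1−0) = -85/27
  ⇒ ω_s²/ω_r² = -85/27
Coupling ω_r² = ω_c¹ ⇒ overall = 12/17 × -85/27 = -20/9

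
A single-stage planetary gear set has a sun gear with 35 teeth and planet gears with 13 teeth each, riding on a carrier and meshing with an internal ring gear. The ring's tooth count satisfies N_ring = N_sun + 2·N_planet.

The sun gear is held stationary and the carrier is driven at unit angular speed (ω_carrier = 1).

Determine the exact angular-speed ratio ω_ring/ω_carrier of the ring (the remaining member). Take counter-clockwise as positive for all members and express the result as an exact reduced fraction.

N_ring = 35 + 2·13 = 61
35(ω_s−ω_c) = −61(ω_r−ω_c),  ω_s=0, ω_c=1
ω_r = 1 − (35/61)(0−1) = 96/61
ω_r/ω_c = 96/61

96/61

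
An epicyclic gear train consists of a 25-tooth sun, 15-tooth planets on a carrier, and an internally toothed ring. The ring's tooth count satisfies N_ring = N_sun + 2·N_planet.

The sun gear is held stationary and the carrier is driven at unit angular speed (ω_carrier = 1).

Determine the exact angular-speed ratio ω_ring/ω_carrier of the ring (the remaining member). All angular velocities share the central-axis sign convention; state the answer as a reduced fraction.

16/11

N_ring = 25 + 2·15 = 55
25(ω_s−ω_c) = −55(ω_r−ω_c),  ω_s=0, ω_c=1
ω_r = 1 − (25/55)(0−1) = 16/11
ω_r/ω_c = 16/11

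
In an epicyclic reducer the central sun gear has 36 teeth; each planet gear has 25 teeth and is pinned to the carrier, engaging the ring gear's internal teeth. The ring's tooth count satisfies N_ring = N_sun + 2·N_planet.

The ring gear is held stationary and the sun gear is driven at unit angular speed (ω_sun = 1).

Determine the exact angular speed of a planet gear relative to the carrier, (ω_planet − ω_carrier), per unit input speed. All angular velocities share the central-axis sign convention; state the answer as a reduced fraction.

N_ring = 36 + 2·25 = 86
36(ω_s−ω_c) = −86(ω_r−ω_c),  ω_r=0, ω_s=1
36(1−ω_c) = −86(0−ω_c)  ⇒  122ω_c = 36  ⇒  ω_c = 18/61
sun–planet: 36·(1−18/61) = −25·(ω_p−ω_c)  ⇒  ω_p−ω_c = −(36/25)·(43/61) = -1548/1525

-1548/1525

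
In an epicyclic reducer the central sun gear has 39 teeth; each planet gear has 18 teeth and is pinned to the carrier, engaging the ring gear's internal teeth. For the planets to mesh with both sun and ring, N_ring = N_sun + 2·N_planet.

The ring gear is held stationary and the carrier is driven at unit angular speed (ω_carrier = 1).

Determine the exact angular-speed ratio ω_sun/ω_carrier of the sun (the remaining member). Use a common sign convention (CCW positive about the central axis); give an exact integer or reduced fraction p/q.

38/13

N_ring = 39 + 2·18 = 75
39(ω_s−ω_c) = −75(ω_r−ω_c),  ω_r=0, ω_c=1
ω_s = 1 − (75/39)(0−1) = 38/13
ω_s/ω_c = 38/13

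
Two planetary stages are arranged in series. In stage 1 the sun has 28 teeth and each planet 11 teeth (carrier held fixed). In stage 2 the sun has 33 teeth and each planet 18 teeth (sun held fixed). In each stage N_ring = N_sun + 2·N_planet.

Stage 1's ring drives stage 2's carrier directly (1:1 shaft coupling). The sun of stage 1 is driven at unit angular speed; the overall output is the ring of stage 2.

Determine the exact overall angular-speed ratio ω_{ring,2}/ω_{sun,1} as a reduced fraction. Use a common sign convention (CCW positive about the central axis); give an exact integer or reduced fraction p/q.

-476/575

Stage 1: N_ring = 28 + 2·11 = 50
Stage 1: 28(ω_s−ω_c) = −50(ω_r−ω_c),  ω_c=0, ω_s=1
Stage 1: ω_r = 0 − (28/50)(1−0) = -14/25
  ⇒ ω_r¹/ω_s¹ = -14/25
Stage 2: N_ring = 33 + 2·18 = 69
Stage 2: 33(ω_s−ω_c) = −69(ω_r−ω_c),  ω_s=0, ω_c=1
Stage 2: ω_r = 1 − (33/69)(0−1) = 34/23
  ⇒ ω_r²/ω_c² = 34/23
Coupling ω_c² = ω_r¹ ⇒ overall = -14/25 × 34/23 = -476/575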